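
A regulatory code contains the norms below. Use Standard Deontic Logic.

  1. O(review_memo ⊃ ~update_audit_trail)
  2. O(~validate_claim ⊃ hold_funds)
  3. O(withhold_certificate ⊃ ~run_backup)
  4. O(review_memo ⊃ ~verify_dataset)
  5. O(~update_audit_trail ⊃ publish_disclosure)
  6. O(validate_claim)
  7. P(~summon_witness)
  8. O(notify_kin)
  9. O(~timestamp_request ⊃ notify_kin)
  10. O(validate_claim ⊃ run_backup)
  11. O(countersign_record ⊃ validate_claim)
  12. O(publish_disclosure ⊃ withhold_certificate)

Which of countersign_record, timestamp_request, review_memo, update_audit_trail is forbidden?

Premise 6 gives O(validate_claim).
From O(validate_claim) and premise 10, O(validate_claim ⊃ run_backup), we obtain O(run_backup).
Premise 3 is O(withhold_certificate ⊃ ~run_backup); contrapositively O(run_backup ⊃ ~withhold_certificate). Since O(run_backup) holds, K gives O(~withhold_certificate).
Premise 12 is O(publish_disclosure ⊃ withhold_certificate); contrapositively O(~withhold_certificate ⊃ ~publish_disclosure). Since O(~withhold_certificate) holds, K gives O(~publish_disclosure).
The contrapositive of premise 5 (O(~update_audit_trail ⊃ publish_disclosure)) is O(~publish_disclosure ⊃ update_audit_trail), and O(~publish_disclosure) is already established, so O(update_audit_trail).
Premise 1 is O(review_memo ⊃ ~update_audit_trail); contrapositively O(update_audit_trail ⊃ ~review_memo). Since O(update_audit_trail) holds, K gives O(~review_memo).
So O(~review_memo) holds, i.e. review_memo is forbidden. None of the other listed options is forbidden under the premises.

review_memo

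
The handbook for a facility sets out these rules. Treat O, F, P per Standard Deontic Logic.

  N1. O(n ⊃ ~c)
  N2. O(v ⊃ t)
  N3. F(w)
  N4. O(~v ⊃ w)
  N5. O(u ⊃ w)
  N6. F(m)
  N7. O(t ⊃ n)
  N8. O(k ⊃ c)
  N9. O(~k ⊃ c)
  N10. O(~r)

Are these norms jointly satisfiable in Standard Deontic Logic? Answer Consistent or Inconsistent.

Premises 8 and 9 cover both cases: O(k ⊃ c) and O(~k ⊃ c). Since k ∨ ~k is a tautology, O(c) follows.
Premise 1, O(n ⊃ ~c), contraposes to O(c ⊃ ~n); with O(c) we get O(~n).
Premise 7, O(t ⊃ n), contraposes to O(~n ⊃ ~t); with O(~n) we get O(~t).
Premise 2 is O(v ⊃ t); contrapositively O(~t ⊃ ~v). Since O(~t) holds, K gives O(~v).
With premise 4, O(~v ⊃ w), the K-axiom yields O(w).
Yet premise 3 is F(w), i.e. O(~w).
We now have both O(w) and O(~w) — w is simultaneously obligatory and forbidden, violating the D-axiom.

Inconsistent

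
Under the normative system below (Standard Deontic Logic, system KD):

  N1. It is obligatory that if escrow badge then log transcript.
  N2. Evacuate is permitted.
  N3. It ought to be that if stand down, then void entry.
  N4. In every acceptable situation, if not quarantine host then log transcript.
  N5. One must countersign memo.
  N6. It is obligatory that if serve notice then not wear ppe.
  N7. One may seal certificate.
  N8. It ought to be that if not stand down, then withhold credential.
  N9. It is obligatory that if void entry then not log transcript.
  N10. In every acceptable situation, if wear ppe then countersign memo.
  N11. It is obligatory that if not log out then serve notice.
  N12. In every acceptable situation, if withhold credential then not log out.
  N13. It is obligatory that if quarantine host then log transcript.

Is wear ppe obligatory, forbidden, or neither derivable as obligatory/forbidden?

By case analysis on ¬quarantine_host: premise 4 gives O(¬quarantine_host → log_transcript) and premise 13 gives O(quarantine_host → log_transcript), so O(log_transcript) either way.
The contrapositive of premise 9 (O(void_entry → ¬log_transcript)) is O(log_transcript → ¬void_entry), and O(log_transcript) is already established, so O(¬void_entry).
Premise 3 is O(stand_down → void_entry); contrapositively O(¬void_entry → ¬stand_down). Since O(¬void_entry) holds, K gives O(¬stand_down).
Premise 8 is O(¬stand_down → withhold_credential); since O(¬stand_down), deontic closure gives O(withhold_credential).
Premise 12 is O(withhold_credential → ¬log_out); since O(withhold_credential), deontic closure gives O(¬log_out).
From O(¬log_out) and premise 11, O(¬log_out → serve_notice), we obtain O(serve_notice).
Applying K to premise 6 (O(serve_notice → ¬wear_ppe)) and O(serve_notice) yields O(¬wear_ppe).
Premises 1, 2, 5, 7, 10 do not contribute to this derivation.
Thus O(¬wear_ppe), which is F(wear_ppe): wear_ppe is forbidden.

Forbidden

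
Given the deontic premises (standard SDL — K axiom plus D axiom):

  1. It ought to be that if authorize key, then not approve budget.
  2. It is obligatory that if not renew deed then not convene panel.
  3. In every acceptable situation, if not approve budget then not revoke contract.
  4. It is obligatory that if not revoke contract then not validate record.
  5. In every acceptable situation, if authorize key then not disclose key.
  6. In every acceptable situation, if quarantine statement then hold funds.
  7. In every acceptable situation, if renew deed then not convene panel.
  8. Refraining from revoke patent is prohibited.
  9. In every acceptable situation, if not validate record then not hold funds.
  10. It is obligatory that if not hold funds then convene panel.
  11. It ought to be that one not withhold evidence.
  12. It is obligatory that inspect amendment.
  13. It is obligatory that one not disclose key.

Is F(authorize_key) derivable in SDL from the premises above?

Premises 2 and 7 cover both cases: O(¬renew_deed → ¬convene_panel) and O(renew_deed → ¬convene_panel). Since ¬renew_deed ∨ renew_deed is a tautology, O(¬convene_panel) follows.
Premise 10 is O(¬hold_funds → convene_panel); contrapositively O(¬convene_panel → hold_funds). Since O(¬convene_panel) holds, K gives O(hold_funds).
Premise 9, O(¬validate_record → ¬hold_funds), contraposes to O(hold_funds → validate_record); with O(hold_funds) we get O(validate_record).
The contrapositive of premise 4 (O(¬revoke_contract → ¬validate_record)) is O(validate_record → revoke_contract), and O(validate_record) is already established, so O(revoke_contract).
Premise 3 is O(¬approve_budget → ¬revoke_contract); contrapositively O(revoke_contract → approve_budget). Since O(revoke_contract) holds, K gives O(approve_budget).
The contrapositive of premise 1 (O(authorize_key → ¬approve_budget)) is O(approve_budget → ¬authorize_key), and O(approve_budget) is already established, so O(¬authorize_key).
Premises 5, 6, 8, 11, 12, 13 do not contribute to this derivation.
So O(¬authorize_key) holds, i.e. F(authorize_key). The claim follows.

Yes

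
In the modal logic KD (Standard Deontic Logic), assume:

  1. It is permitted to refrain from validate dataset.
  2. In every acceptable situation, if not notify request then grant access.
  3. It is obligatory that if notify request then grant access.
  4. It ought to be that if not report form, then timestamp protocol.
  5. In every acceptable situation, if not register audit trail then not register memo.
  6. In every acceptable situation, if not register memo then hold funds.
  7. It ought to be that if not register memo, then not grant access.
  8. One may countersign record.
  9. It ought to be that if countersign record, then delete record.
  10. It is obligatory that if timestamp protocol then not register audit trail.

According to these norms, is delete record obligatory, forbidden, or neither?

Premise 9 is O(countersign_record → delete_record), but O(countersign_record) is not derivable from the premises (the permission P(countersign_record) asserts only ¬O(¬countersign_record), not O(countersign_record)), so it does not yield O(delete_record).
No premise or chain of K-axiom applications forces O(delete_record), and none forces O(¬delete_record). So delete_record is neither obligatory nor forbidden under these norms.

Neither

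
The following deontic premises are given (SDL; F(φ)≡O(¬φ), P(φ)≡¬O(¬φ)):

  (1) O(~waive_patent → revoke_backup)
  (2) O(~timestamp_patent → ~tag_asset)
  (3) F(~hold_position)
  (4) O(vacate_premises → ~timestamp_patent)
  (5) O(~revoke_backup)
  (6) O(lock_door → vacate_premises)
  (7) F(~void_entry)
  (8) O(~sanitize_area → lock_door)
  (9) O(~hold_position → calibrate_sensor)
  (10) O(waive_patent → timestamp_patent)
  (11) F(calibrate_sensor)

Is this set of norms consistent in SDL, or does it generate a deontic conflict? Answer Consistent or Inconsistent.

Premise 9 is O(~hold_position → calibrate_sensor), but O(~hold_position) is not derivable from the premises, so it does not yield O(calibrate_sensor).
So O(calibrate_sensor) is not derivable, and the apparent clash with O(~calibrate_sensor) does not arise.
A world satisfying every obligation exists (e.g. calibrate_sensor=false, hold_position=true, lock_door=false, revoke_backup=false, sanitize_area=true, tag_asset=false, timestamp_patent=true, vacate_premises=false, void_entry=true, waive_patent=true); no atom is both obligatory and forbidden, so the set is consistent.

Consistent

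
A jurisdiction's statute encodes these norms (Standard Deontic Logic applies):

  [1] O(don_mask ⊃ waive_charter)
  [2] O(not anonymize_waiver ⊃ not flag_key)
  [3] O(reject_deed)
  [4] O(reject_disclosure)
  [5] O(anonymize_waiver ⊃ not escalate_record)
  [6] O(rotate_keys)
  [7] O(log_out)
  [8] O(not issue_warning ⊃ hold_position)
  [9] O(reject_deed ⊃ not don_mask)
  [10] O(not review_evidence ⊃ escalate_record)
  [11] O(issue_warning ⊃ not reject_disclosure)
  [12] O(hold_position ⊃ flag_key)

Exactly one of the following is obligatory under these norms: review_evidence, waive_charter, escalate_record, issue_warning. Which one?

review_evidence

From premise 4 we have O(reject_disclosure).
The contrapositive of premise 11 (O(issue_warning ⊃ not reject_disclosure)) is O(reject_disclosure ⊃ not issue_warning), and O(reject_disclosure) is already established, so O(not issue_warning).
Premise 8 is O(not issue_warning ⊃ hold_position); since O(not issue_warning), deontic closure gives O(hold_position).
From O(hold_position) and premise 12, O(hold_position ⊃ flag_key), we obtain O(flag_key).
The contrapositive of premise 2 (O(not anonymize_waiver ⊃ not flag_key)) is O(flag_key ⊃ anonymize_waiver), and O(flag_key) is already established, so O(anonymize_waiver).
Premise 5 is O(anonymize_waiver ⊃ not escalate_record); since O(anonymize_waiver), deontic closure gives O(not escalate_record).
Premise 10 is O(not review_evidence ⊃ escalate_record); contrapositively O(not escalate_record ⊃ review_evidence). Since O(not escalate_record) holds, K gives O(review_evidence).
So O(review_evidence) holds — review_evidence is obligatory. None of the other listed options is made obligatory by any chain of premises.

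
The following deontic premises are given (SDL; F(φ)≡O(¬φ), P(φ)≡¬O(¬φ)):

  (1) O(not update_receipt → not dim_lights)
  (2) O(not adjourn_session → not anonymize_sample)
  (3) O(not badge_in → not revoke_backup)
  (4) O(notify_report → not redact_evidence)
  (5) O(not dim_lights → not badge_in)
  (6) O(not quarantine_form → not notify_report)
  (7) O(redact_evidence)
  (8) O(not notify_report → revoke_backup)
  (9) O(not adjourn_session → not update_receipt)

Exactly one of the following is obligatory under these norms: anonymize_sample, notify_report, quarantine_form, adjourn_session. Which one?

adjourn_session

Premise 7 gives O(redact_evidence).
The contrapositive of premise 4 (O(notify_report → not redact_evidence)) is O(redact_evidence → not notify_report), and O(redact_evidence) is already established, so O(not notify_report).
Premise 8 is O(not notify_report → revoke_backup); since O(not notify_report), deontic closure gives O(revoke_backup).
Premise 3 is O(not badge_in → not revoke_backup); contrapositively O(revoke_backup → badge_in). Since O(revoke_backup) holds, K gives O(badge_in).
Premise 5 is O(not dim_lights → not badge_in); contrapositively O(badge_in → dim_lights). Since O(badge_in) holds, K gives O(dim_lights).
The contrapositive of premise 1 (O(not update_receipt → not dim_lights)) is O(dim_lights → update_receipt), and O(dim_lights) is already established, so O(update_receipt).
The contrapositive of premise 9 (O(not adjourn_session → not update_receipt)) is O(update_receipt → adjourn_session), and O(update_receipt) is already established, so O(adjourn_session).
So O(adjourn_session) holds — adjourn_session is obligatory. None of the other listed options is made obligatory by any chain of premises.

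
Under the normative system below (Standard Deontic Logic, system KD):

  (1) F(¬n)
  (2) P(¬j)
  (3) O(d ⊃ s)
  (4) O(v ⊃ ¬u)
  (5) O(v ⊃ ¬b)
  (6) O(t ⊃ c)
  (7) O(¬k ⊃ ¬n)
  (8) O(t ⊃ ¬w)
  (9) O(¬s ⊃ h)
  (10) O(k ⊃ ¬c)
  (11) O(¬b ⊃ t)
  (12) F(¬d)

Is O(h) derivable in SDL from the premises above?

Premise 9 is O(¬s ⊃ h), but O(¬s) is not derivable from the premises, so it does not yield O(h).
No other premise forces O(h). An ideal world satisfying every premise can still have h false, so O(h) is not derivable.

No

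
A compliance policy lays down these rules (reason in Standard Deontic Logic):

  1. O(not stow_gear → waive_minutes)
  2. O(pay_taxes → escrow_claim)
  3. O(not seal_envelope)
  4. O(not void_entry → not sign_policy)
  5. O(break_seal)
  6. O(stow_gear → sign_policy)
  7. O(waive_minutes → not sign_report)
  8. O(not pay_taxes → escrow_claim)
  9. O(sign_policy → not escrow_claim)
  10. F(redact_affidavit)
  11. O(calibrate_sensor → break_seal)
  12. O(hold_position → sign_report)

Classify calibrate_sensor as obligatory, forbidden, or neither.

Premise 11 is O(calibrate_sensor → break_seal); even if O(break_seal) held, inferring O(calibrate_sensor) would be affirming the consequent — invalid.
No premise or chain of K-axiom applications forces O(calibrate_sensor), and none forces O(not calibrate_sensor). So calibrate_sensor is neither obligatory nor forbidden under these norms.

Neither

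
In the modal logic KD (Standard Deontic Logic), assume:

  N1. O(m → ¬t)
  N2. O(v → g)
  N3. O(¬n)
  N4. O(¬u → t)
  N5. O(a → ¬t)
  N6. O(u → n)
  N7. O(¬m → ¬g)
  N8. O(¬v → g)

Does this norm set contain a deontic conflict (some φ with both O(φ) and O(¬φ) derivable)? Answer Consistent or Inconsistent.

Premises 8 and 2 cover both cases: O(¬v → g) and O(v → g). Since ¬v ∨ v is a tautology, O(g) follows.
The contrapositive of premise 7 (O(¬m → ¬g)) is O(g → m), and O(g) is already established, so O(m).
Applying K to premise 1 (O(m → ¬t)) and O(m) yields O(¬t).
Premise 4 is O(¬u → t); contrapositively O(¬t → u). Since O(¬t) holds, K gives O(u).
Applying K to premise 6 (O(u → n)) and O(u) yields O(n).
But premise 3 directly asserts O(¬n).
We now have both O(n) and O(¬n) — n is simultaneously obligatory and forbidden, violating the D-axiom.

Inconsistent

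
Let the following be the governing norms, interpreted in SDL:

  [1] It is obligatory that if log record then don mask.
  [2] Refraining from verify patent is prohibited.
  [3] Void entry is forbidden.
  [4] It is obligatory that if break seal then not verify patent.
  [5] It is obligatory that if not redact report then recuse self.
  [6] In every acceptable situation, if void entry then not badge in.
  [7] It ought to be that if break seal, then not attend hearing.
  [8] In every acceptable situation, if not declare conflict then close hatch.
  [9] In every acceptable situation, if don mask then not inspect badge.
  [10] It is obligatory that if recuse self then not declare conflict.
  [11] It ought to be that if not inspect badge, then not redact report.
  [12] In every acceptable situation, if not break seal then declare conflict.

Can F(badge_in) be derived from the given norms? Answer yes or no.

Premise 6 is O(void_entry → ¬badge_in), but O(void_entry) is not derivable from the premises, so it does not yield O(¬badge_in).
No other premise forces O(¬badge_in). An ideal world satisfying every premise can still have badge_in true, so F(badge_in) is not derivable.

No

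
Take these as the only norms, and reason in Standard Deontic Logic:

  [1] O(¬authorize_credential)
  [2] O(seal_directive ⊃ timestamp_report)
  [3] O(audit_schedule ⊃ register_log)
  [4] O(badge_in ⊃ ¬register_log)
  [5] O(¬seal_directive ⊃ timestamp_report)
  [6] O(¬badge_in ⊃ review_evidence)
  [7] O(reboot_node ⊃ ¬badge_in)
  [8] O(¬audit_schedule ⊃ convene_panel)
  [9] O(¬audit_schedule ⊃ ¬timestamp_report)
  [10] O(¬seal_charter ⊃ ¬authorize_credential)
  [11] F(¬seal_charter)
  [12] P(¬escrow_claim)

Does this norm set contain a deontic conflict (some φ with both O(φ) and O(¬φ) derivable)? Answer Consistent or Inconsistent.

Premise 10 is O(¬seal_charter ⊃ ¬authorize_credential); even if O(¬authorize_credential) held, inferring O(¬seal_charter) would be affirming the consequent — invalid.
So O(¬seal_charter) is not derivable, and the apparent clash with O(seal_charter) does not arise.
A world satisfying every obligation exists (e.g. audit_schedule=true, authorize_credential=false, badge_in=false, convene_panel=false, escrow_claim=false, reboot_node=false, register_log=true, review_evidence=true, seal_charter=true, seal_directive=false, timestamp_report=true); no atom is both obligatory and forbidden, so the set is consistent.

Consistent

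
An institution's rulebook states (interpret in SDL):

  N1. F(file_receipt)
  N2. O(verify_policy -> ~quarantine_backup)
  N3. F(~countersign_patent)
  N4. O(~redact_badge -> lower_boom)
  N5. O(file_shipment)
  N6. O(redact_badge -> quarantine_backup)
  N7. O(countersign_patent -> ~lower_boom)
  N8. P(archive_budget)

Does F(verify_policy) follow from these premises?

Yes

Premise 3, F(~countersign_patent), is equivalent to O(countersign_patent).
Applying K to premise 7 (O(countersign_patent -> ~lower_boom)) and O(countersign_patent) yields O(~lower_boom).
Premise 4, O(~redact_badge -> lower_boom), contraposes to O(~lower_boom -> redact_badge); with O(~lower_boom) we get O(redact_badge).
With premise 6, O(redact_badge -> quarantine_backup), the K-axiom yields O(quarantine_backup).
The contrapositive of premise 2 (O(verify_policy -> ~quarantine_backup)) is O(quarantine_backup -> ~verify_policy), and O(quarantine_backup) is already established, so O(~verify_policy).
Premises 1, 5, 8 do not contribute to this derivation.
So O(~verify_policy) holds, i.e. F(verify_policy). The claim follows.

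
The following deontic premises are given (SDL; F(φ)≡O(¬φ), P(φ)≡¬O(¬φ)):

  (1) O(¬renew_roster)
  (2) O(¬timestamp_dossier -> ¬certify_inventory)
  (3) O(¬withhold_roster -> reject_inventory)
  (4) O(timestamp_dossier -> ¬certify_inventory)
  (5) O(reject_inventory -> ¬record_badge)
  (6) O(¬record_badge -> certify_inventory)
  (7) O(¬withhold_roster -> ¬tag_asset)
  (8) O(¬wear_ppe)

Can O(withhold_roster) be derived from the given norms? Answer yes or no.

Yes

Premises 2 and 4 cover both cases: O(¬timestamp_dossier -> ¬certify_inventory) and O(timestamp_dossier -> ¬certify_inventory). Since ¬timestamp_dossier ∨ timestamp_dossier is a tautology, O(¬certify_inventory) follows.
Premise 6, O(¬record_badge -> certify_inventory), contraposes to O(¬certify_inventory -> record_badge); with O(¬certify_inventory) we get O(record_badge).
The contrapositive of premise 5 (O(reject_inventory -> ¬record_badge)) is O(record_badge -> ¬reject_inventory), and O(record_badge) is already established, so O(¬reject_inventory).
The contrapositive of premise 3 (O(¬withhold_roster -> reject_inventory)) is O(¬reject_inventory -> withhold_roster), and O(¬reject_inventory) is already established, so O(withhold_roster).
Premises 1, 7, 8 do not contribute to this derivation.
So O(withhold_roster) follows.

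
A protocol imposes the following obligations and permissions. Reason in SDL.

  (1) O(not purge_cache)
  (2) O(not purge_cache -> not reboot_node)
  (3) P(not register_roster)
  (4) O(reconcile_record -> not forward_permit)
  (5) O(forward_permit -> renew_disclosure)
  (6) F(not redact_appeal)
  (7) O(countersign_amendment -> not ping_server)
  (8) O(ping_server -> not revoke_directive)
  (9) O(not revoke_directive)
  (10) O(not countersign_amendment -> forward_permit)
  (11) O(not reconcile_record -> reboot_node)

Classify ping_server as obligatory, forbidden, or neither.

Forbidden

From premise 1 we have O(not purge_cache).
Premise 2 is O(not purge_cache -> not reboot_node); since O(not purge_cache), deontic closure gives O(not reboot_node).
Premise 11 is O(not reconcile_record -> reboot_node); contrapositively O(not reboot_node -> reconcile_record). Since O(not reboot_node) holds, K gives O(reconcile_record).
From O(reconcile_record) and premise 4, O(reconcile_record -> not forward_permit), we obtain O(not forward_permit).
Premise 10, O(not countersign_amendment -> forward_permit), contraposes to O(not forward_permit -> countersign_amendment); with O(not forward_permit) we get O(countersign_amendment).
With premise 7, O(countersign_amendment -> not ping_server), the K-axiom yields O(not ping_server).
Premises 3, 5, 6, 8, 9 do not contribute to this derivation.
Thus O(not ping_server), which is F(ping_server): ping_server is forbidden.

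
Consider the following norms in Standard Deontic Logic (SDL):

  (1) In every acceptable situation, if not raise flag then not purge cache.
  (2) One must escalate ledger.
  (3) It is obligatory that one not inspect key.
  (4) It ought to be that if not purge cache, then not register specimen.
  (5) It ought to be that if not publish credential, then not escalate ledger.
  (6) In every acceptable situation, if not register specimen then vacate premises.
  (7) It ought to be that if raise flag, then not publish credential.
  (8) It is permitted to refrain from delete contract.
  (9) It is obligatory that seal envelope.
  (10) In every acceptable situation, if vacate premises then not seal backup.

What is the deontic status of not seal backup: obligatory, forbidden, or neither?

Obligatory

From premise 2 we have O(escalate_ledger).
Premise 5, O(¬publish_credential → ¬escalate_ledger), contraposes to O(escalate_ledger → publish_credential); with O(escalate_ledger) we get O(publish_credential).
Premise 7 is O(raise_flag → ¬publish_credential); contrapositively O(publish_credential → ¬raise_flag). Since O(publish_credential) holds, K gives O(¬raise_flag).
Premise 1 is O(¬raise_flag → ¬purge_cache); since O(¬raise_flag), deontic closure gives O(¬purge_cache).
With premise 4, O(¬purge_cache → ¬register_specimen), the K-axiom yields O(¬register_specimen).
With premise 6, O(¬register_specimen → vacate_premises), the K-axiom yields O(vacate_premises).
Premise 10 is O(vacate_premises → ¬seal_backup); since O(vacate_premises), deontic closure gives O(¬seal_backup).
Premises 3, 8, 9 do not contribute to this derivation.
Hence ¬seal_backup is obligatory.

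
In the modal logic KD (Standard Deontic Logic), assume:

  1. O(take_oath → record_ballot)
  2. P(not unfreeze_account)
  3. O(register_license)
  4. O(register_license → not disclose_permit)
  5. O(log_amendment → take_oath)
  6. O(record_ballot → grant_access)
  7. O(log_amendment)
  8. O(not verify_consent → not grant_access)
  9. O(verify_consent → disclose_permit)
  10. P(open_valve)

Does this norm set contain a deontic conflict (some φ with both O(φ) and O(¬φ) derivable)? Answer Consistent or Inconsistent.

Premise 7 gives O(log_amendment).
Applying K to premise 5 (O(log_amendment → take_oath)) and O(log_amendment) yields O(take_oath).
From O(take_oath) and premise 1, O(take_oath → record_ballot), we obtain O(record_ballot).
With premise 6, O(record_ballot → grant_access), the K-axiom yields O(grant_access).
The contrapositive of premise 8 (O(not verify_consent → not grant_access)) is O(grant_access → verify_consent), and O(grant_access) is already established, so O(verify_consent).
Premise 9 is O(verify_consent → disclose_permit); since O(verify_consent), deontic closure gives O(disclose_permit).
The contrapositive of premise 4 (O(register_license → not disclose_permit)) is O(disclose_permit → not register_license), and O(disclose_permit) is already established, so O(not register_license).
However, premise 3 gives O(register_license).
We now have both O(not register_license) and O(register_license) — register_license is simultaneously obligatory and forbidden, violating the D-axiom.

Inconsistent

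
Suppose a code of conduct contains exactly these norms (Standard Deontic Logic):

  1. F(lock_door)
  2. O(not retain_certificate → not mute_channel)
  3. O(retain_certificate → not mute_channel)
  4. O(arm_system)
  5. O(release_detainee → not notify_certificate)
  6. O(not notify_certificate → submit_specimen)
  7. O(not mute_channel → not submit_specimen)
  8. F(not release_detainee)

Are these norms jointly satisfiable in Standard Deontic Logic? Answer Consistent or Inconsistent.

Inconsistent

By case analysis on retain_certificate: premise 3 gives O(retain_certificate → not mute_channel) and premise 2 gives O(not retain_certificate → not mute_channel), so O(not mute_channel) either way.
From O(not mute_channel) and premise 7, O(not mute_channel → not submit_specimen), we obtain O(not submit_specimen).
The contrapositive of premise 6 (O(not notify_certificate → submit_specimen)) is O(not submit_specimen → notify_certificate), and O(not submit_specimen) is already established, so O(notify_certificate).
Premise 5 is O(release_detainee → not notify_certificate); contrapositively O(notify_certificate → not release_detainee). Since O(notify_certificate) holds, K gives O(not release_detainee).
However, F(not release_detainee) at premise 8 amounts to O(release_detainee).
We now have both O(not release_detainee) and O(release_detainee) — release_detainee is simultaneously obligatory and forbidden, violating the D-axiom.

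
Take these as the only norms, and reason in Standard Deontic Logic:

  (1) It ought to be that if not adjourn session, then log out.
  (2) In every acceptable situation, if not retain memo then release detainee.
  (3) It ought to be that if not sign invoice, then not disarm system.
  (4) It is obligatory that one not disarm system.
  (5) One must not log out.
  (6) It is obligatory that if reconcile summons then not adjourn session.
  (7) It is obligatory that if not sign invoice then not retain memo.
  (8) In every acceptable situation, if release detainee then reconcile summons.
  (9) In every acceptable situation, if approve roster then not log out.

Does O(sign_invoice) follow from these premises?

Yes

Premise 5, F(log_out), is equivalent to O(¬log_out).
The contrapositive of premise 1 (O(¬adjourn_session → log_out)) is O(¬log_out → adjourn_session), and O(¬log_out) is already established, so O(adjourn_session).
Premise 6 is O(reconcile_summons → ¬adjourn_session); contrapositively O(adjourn_session → ¬reconcile_summons). Since O(adjourn_session) holds, K gives O(¬reconcile_summons).
Premise 8 is O(release_detainee → reconcile_summons); contrapositively O(¬reconcile_summons → ¬release_detainee). Since O(¬reconcile_summons) holds, K gives O(¬release_detainee).
The contrapositive of premise 2 (O(¬retain_memo → release_detainee)) is O(¬release_detainee → retain_memo), and O(¬release_detainee) is already established, so O(retain_memo).
The contrapositive of premise 7 (O(¬sign_invoice → ¬retain_memo)) is O(retain_memo → sign_invoice), and O(retain_memo) is already established, so O(sign_invoice).
Premises 3, 4, 9 do not contribute to this derivation.
So O(sign_invoice) follows.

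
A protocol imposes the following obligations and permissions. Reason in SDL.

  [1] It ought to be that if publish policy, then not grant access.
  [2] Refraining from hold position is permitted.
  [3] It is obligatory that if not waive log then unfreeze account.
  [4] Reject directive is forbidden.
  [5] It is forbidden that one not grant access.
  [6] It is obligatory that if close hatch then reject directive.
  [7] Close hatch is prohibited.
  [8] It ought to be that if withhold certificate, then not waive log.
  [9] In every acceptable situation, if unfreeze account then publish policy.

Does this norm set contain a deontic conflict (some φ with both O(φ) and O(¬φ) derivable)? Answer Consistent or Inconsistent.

Premise 6 is O(close_hatch → reject_directive), but O(close_hatch) is not derivable from the premises, so it does not yield O(reject_directive).
So O(reject_directive) is not derivable, and the apparent clash with O(¬reject_directive) does not arise.
A world satisfying every obligation exists (e.g. close_hatch=false, grant_access=true, hold_position=false, publish_policy=false, reject_directive=false, unfreeze_account=false, waive_log=true, withhold_certificate=false); no atom is both obligatory and forbidden, so the set is consistent.

Consistent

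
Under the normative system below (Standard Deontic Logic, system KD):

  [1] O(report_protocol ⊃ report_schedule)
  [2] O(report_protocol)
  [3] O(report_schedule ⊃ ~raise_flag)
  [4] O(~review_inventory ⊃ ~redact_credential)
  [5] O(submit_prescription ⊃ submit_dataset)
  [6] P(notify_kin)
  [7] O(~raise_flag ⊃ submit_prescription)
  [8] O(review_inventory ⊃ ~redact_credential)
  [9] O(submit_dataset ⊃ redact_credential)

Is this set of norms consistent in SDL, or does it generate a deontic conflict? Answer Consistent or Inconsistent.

By case analysis on review_inventory: premise 8 gives O(review_inventory ⊃ ~redact_credential) and premise 4 gives O(~review_inventory ⊃ ~redact_credential), so O(~redact_credential) either way.
Premise 9, O(submit_dataset ⊃ redact_credential), contraposes to O(~redact_credential ⊃ ~submit_dataset); with O(~redact_credential) we get O(~submit_dataset).
Premise 5, O(submit_prescription ⊃ submit_dataset), contraposes to O(~submit_dataset ⊃ ~submit_prescription); with O(~submit_dataset) we get O(~submit_prescription).
The contrapositive of premise 7 (O(~raise_flag ⊃ submit_prescription)) is O(~submit_prescription ⊃ raise_flag), and O(~submit_prescription) is already established, so O(raise_flag).
Premise 3 is O(report_schedule ⊃ ~raise_flag); contrapositively O(raise_flag ⊃ ~report_schedule). Since O(raise_flag) holds, K gives O(~report_schedule).
Premise 1, O(report_protocol ⊃ report_schedule), contraposes to O(~report_schedule ⊃ ~report_protocol); with O(~report_schedule) we get O(~report_protocol).
Yet premise 2 states O(report_protocol).
We now have both O(~report_protocol) and O(report_protocol) — report_protocol is simultaneously obligatory and forbidden, violating the D-axiom.

Inconsistent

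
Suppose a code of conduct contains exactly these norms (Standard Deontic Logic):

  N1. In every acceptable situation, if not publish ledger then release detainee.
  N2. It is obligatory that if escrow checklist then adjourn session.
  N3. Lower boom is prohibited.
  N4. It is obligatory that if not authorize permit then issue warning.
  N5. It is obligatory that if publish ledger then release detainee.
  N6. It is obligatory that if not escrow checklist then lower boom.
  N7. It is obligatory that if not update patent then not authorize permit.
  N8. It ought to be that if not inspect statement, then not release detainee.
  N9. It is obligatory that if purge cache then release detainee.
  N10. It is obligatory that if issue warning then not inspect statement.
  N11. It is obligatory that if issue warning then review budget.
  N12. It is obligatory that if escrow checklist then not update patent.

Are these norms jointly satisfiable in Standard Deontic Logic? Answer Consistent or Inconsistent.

Inconsistent

By case analysis on publish_ledger: premise 5 gives O(publish_ledger → release_detainee) and premise 1 gives O(¬publish_ledger → release_detainee), so O(release_detainee) either way.
The contrapositive of premise 8 (O(¬inspect_statement → ¬release_detainee)) is O(release_detainee → inspect_statement), and O(release_detainee) is already established, so O(inspect_statement).
Premise 10 is O(issue_warning → ¬inspect_statement); contrapositively O(inspect_statement → ¬issue_warning). Since O(inspect_statement) holds, K gives O(¬issue_warning).
Premise 4, O(¬authorize_permit → issue_warning), contraposes to O(¬issue_warning → authorize_permit); with O(¬issue_warning) we get O(authorize_permit).
Premise 7 is O(¬update_patent → ¬authorize_permit); contrapositively O(authorize_permit → update_patent). Since O(authorize_permit) holds, K gives O(update_patent).
Premise 12, O(escrow_checklist → ¬update_patent), contraposes to O(update_patent → ¬escrow_checklist); with O(update_patent) we get O(¬escrow_checklist).
From O(¬escrow_checklist) and premise 6, O(¬escrow_checklist → lower_boom), we obtain O(lower_boom).
Yet premise 3 is F(lower_boom), i.e. O(¬lower_boom).
We now have both O(lower_boom) and O(¬lower_boom) — lower_boom is simultaneously obligatory and forbidden, violating the D-axiom.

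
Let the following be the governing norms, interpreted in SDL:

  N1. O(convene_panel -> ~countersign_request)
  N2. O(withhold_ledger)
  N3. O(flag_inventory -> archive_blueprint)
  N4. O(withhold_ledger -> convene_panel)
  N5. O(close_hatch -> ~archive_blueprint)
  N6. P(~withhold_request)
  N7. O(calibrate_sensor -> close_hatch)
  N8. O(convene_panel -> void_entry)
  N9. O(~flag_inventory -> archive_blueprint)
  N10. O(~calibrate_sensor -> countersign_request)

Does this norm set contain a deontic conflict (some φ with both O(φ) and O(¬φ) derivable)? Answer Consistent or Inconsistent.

Inconsistent

Premises 9 and 3 cover both cases: O(~flag_inventory -> archive_blueprint) and O(flag_inventory -> archive_blueprint). Since ~flag_inventory ∨ flag_inventory is a tautology, O(archive_blueprint) follows.
Premise 5 is O(close_hatch -> ~archive_blueprint); contrapositively O(archive_blueprint -> ~close_hatch). Since O(archive_blueprint) holds, K gives O(~close_hatch).
The contrapositive of premise 7 (O(calibrate_sensor -> close_hatch)) is O(~close_hatch -> ~calibrate_sensor), and O(~close_hatch) is already established, so O(~calibrate_sensor).
Premise 10 is O(~calibrate_sensor -> countersign_request); since O(~calibrate_sensor), deontic closure gives O(countersign_request).
Premise 1, O(convene_panel -> ~countersign_request), contraposes to O(countersign_request -> ~convene_panel); with O(countersign_request) we get O(~convene_panel).
Premise 4 is O(withhold_ledger -> convene_panel); contrapositively O(~convene_panel -> ~withhold_ledger). Since O(~convene_panel) holds, K gives O(~withhold_ledger).
However, premise 2 gives O(withhold_ledger).
We now have both O(~withhold_ledger) and O(withhold_ledger) — withhold_ledger is simultaneously obligatory and forbidden, violating the D-axiom.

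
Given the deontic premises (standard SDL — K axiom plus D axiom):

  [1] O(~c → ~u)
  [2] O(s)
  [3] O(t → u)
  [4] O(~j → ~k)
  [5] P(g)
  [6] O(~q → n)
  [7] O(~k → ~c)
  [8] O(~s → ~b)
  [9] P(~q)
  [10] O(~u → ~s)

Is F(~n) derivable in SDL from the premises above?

Premise 6 is O(~q → n), but O(~q) is not derivable from the premises (the permission P(~q) asserts only ~O(q), not O(~q)), so it does not yield O(n).
No other premise forces O(n). An ideal world satisfying every premise can still have ~n true, so F(~n) is not derivable.

No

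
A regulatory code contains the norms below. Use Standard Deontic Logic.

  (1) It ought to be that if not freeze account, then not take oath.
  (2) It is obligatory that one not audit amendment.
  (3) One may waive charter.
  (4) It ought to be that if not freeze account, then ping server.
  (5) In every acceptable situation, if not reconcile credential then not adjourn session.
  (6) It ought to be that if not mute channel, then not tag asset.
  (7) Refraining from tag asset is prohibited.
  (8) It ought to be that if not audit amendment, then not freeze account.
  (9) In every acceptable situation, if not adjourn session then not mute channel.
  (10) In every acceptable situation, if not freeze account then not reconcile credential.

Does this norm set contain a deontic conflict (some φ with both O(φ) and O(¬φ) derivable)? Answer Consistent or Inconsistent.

Premise 7, F(¬tag_asset), is equivalent to O(tag_asset).
The contrapositive of premise 6 (O(¬mute_channel → ¬tag_asset)) is O(tag_asset → mute_channel), and O(tag_asset) is already established, so O(mute_channel).
Premise 9 is O(¬adjourn_session → ¬mute_channel); contrapositively O(mute_channel → adjourn_session). Since O(mute_channel) holds, K gives O(adjourn_session).
Premise 5, O(¬reconcile_credential → ¬adjourn_session), contraposes to O(adjourn_session → reconcile_credential); with O(adjourn_session) we get O(reconcile_credential).
Premise 10, O(¬freeze_account → ¬reconcile_credential), contraposes to O(reconcile_credential → freeze_account); with O(reconcile_credential) we get O(freeze_account).
Premise 8, O(¬audit_amendment → ¬freeze_account), contraposes to O(freeze_account → audit_amendment); with O(freeze_account) we get O(audit_amendment).
But premise 2 directly asserts O(¬audit_amendment).
We now have both O(audit_amendment) and O(¬audit_amendment) — audit_amendment is simultaneously obligatory and forbidden, violating the D-axiom.

Inconsistent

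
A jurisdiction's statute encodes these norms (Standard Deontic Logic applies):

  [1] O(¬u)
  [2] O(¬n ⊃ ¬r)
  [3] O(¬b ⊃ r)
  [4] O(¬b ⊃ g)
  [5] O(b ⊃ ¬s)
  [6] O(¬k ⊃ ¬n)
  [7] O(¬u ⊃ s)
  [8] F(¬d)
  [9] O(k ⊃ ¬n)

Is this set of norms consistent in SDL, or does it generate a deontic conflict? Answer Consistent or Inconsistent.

By case analysis on k: premise 9 gives O(k ⊃ ¬n) and premise 6 gives O(¬k ⊃ ¬n), so O(¬n) either way.
With premise 2, O(¬n ⊃ ¬r), the K-axiom yields O(¬r).
Premise 3, O(¬b ⊃ r), contraposes to O(¬r ⊃ b); with O(¬r) we get O(b).
Premise 5 is O(b ⊃ ¬s); since O(b), deontic closure gives O(¬s).
The contrapositive of premise 7 (O(¬u ⊃ s)) is O(¬s ⊃ u), and O(¬s) is already established, so O(u).
However, premise 1 gives O(¬u).
We now have both O(u) and O(¬u) — u is simultaneously obligatory and forbidden, violating the D-axiom.

Inconsistent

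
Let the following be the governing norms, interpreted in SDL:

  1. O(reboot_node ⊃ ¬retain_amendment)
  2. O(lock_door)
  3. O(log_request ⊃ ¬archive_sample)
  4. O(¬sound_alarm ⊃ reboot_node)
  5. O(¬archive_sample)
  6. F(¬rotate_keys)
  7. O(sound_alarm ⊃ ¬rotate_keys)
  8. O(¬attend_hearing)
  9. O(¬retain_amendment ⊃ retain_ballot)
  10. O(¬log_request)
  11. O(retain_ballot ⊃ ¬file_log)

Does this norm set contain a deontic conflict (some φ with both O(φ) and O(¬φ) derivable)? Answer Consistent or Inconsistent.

Premise 3 is O(log_request ⊃ ¬archive_sample); even if O(¬archive_sample) held, inferring O(log_request) would be affirming the consequent — invalid.
So O(log_request) is not derivable, and the apparent clash with O(¬log_request) does not arise.
A world satisfying every obligation exists (e.g. archive_sample=false, attend_hearing=false, file_log=false, lock_door=true, log_request=false, reboot_node=true, retain_amendment=false, retain_ballot=true, rotate_keys=true, sound_alarm=false); no atom is both obligatory and forbidden, so the set is consistent.

Consistent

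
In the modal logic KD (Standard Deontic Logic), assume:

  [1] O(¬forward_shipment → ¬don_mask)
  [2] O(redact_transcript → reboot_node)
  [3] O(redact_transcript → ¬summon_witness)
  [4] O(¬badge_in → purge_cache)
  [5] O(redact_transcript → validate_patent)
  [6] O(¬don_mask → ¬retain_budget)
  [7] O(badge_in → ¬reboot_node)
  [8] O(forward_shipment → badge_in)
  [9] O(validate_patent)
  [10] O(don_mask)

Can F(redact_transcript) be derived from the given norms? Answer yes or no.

From premise 10 we have O(don_mask).
The contrapositive of premise 1 (O(¬forward_shipment → ¬don_mask)) is O(don_mask → forward_shipment), and O(don_mask) is already established, so O(forward_shipment).
Premise 8 is O(forward_shipment → badge_in); since O(forward_shipment), deontic closure gives O(badge_in).
From O(badge_in) and premise 7, O(badge_in → ¬reboot_node), we obtain O(¬reboot_node).
Premise 2 is O(redact_transcript → reboot_node); contrapositively O(¬reboot_node → ¬redact_transcript). Since O(¬reboot_node) holds, K gives O(¬redact_transcript).
Premises 3, 4, 5, 6, 9 do not contribute to this derivation.
So O(¬redact_transcript) holds, i.e. F(redact_transcript). The claim follows.

Yes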